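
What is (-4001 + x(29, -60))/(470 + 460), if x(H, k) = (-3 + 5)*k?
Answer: -4121/930 ≈ -4.4312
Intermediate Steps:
x(H, k) = 2*k
(-4001 + x(29, -60))/(470 + 460) = (-4001 + 2*(-60))/(470 + 460) = (-4001 - 120)/930 = -4121*1/930 = -4121/930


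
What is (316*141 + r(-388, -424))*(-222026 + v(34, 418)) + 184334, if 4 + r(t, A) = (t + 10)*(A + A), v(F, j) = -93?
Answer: -81094574090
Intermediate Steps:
r(t, A) = -4 + 2*A*(10 + t) (r(t, A) = -4 + (t + 10)*(A + A) = -4 + (10 + t)*(2*A) = -4 + 2*A*(10 + t))
(316*141 + r(-388, -424))*(-222026 + v(34, 418)) + 184334 = (316*141 + (-4 + 20*(-424) + 2*(-424)*(-388)))*(-222026 - 93) + 184334 = (44556 + (-4 - 8480 + 329024))*(-222119) + 184334 = (44556 + 320540)*(-222119) + 184334 = 365096*(-222119) + 184334 = -81094758424 + 184334 = -81094574090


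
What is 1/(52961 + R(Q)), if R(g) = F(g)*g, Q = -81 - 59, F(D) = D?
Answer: 1/72561 ≈ 1.3782e-5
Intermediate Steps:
Q = -140
R(g) = g² (R(g) = g*g = g²)
1/(52961 + R(Q)) = 1/(52961 + (-140)²) = 1/(52961 + 19600) = 1/72561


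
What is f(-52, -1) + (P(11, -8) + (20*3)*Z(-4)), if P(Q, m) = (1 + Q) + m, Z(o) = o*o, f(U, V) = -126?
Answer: 838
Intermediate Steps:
Z(o) = o²
P(Q, m) = 1 + Q + m
f(-52, -1) + (P(11, -8) + (20*3)*Z(-4)) = -126 + ((1 + 11 - 8) + (20*3)*(-4)²) = -126 + (4 + 60*16) = -126 + (4 + 960) = -126 + 964 = 838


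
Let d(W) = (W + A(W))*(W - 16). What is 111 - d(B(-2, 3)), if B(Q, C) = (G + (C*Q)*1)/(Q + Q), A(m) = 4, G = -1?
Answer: 3087/16 ≈ 192.94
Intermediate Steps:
B(Q, C) = (-1 + C*Q)/(2*Q) (B(Q, C) = (-1 + (C*Q)*1)/(Q + Q) = (-1 + C*Q)/((2*Q)) = (-1 + C*Q)*(1/(2*Q)) = (-1 + C*Q)/(2*Q))
d(W) = (-16 + W)*(4 + W) (d(W) = (W + 4)*(W - 16) = (4 + W)*(-16 + W) = (-16 + W)*(4 + W))
111 - d(B(-2, 3)) = 111 - (-64 + ((½)*(-1 + 3*(-2))/(-2))² - 6*(-1 + 3*(-2))/(-2)) = 111 - (-64 + ((½)*(-½)*(-1 - 6))² - 6*(-1)*(-1 - 6)/2) = 111 - (-64 + ((½)*(-½)*(-7))² - 6*(-1)*(-7)/2) = 111 - (-64 + (7/4)² - 12*7/4) = 111 - (-64 + 49/16 - 21) = 111 - 1*(-1311/16) = 111 + 1311/16 = 3087/16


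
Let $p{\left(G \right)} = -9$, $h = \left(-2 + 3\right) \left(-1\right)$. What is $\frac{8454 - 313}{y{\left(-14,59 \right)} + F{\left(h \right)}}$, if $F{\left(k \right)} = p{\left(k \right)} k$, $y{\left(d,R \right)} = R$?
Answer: $\frac{8141}{68} \approx 119.72$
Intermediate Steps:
$h = -1$ ($h = 1 \left(-1\right) = -1$)
$F{\left(k \right)} = - 9 k$
$\frac{8454 - 313}{y{\left(-14,59 \right)} + F{\left(h \right)}} = \frac{8454 - 313}{59 - -9} = \frac{8141}{59 + 9} = \frac{8141}{68}$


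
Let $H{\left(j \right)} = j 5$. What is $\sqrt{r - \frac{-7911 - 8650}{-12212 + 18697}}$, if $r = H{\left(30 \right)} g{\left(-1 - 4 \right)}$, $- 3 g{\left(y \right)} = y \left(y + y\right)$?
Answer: $\frac{i \sqrt{105030664415}}{6485} \approx 49.974 i$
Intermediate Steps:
$H{\left(j \right)} = 5 j$
$g{\left(y \right)} = - \frac{2 y^{2}}{3}$ ($g{\left(y \right)} = - \frac{y \left(y + y\right)}{3} = - \frac{y 2 y}{3} = - \frac{2 y^{2}}{3}$)
$r = -2500$ ($r = 5 \cdot 30 \left(- \frac{2 \left(-1 - 4\right)^{2}}{3}\right) = 150 \left(- \frac{2 \left(-5\right)^{2}}{3}\right) = 150 \left(\left(- \frac{2}{3}\right) 25\right) = 150 \left(- \frac{50}{3}\right) = -2500$)
$\sqrt{r - \frac{-7911 - 8650}{-12212 + 18697}} = \sqrt{-2500 - \frac{-7911 - 8650}{-12212 + 18697}} = \sqrt{-2500 - - \frac{16561}{6485}} = \sqrt{-2500 + \frac{16561}{6485}} = \sqrt{- \frac{16195939}{6485}} = \frac{i \sqrt{105030664415}}{6485}$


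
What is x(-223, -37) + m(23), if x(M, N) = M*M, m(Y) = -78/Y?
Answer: 1143689/23 ≈ 49726.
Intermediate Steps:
x(M, N) = M**2
x(-223, -37) + m(23) = (-223)**2 - 78/23 = 49729 - 78*1/23 = 49729 - 78/23 = 1143689/23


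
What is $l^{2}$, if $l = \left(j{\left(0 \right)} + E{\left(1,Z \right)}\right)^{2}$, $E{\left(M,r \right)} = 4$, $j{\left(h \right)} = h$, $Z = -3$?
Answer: $256$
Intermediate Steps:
$l = 16$ ($l = \left(0 + 4\right)^{2} = 4^{2} = 16$)
$l^{2} = 16^{2} = 256$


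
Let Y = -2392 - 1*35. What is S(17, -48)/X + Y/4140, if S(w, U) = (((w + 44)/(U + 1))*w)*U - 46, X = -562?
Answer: -43538123/18225660 ≈ -2.3888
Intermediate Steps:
S(w, U) = -46 + U*w*(44 + w)/(1 + U) (S(w, U) = (((44 + w)/(1 + U))*w)*U - 46 = (w*(44 + w)/(1 + U))*U - 46 = U*w*(44 + w)/(1 + U) - 46 = -46 + U*w*(44 + w)/(1 + U))
Y = -2427 (Y = -2392 - 35 = -2427)
S(17, -48)/X + Y/4140 = ((-46 - 46*(-48) - 48*17² + 44*(-48)*17)/(1 - 48))/(-562) - 2427/4140 = ((-46 + 2208 - 48*289 - 35904)/(-47))*(-1/562) - 2427*1/4140 = -(-46 + 2208 - 13872 - 35904)/47*(-1/562) - 809/1380 = -1/47*(-47614)*(-1/562) - 809/1380 = (47614/47)*(-1/562) - 809/1380 = -23807/13207 - 809/1380 = -43538123/18225660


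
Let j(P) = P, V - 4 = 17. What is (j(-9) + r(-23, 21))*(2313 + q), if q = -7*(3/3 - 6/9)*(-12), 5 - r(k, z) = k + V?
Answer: -4682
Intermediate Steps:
V = 21 (V = 4 + 17 = 21)
r(k, z) = -16 - k (r(k, z) = 5 - (k + 21) = 5 - (21 + k) = 5 + (-21 - k) = -16 - k)
q = 28 (q = -7*(3*(⅓) - 6*⅑)*(-12) = -7*(1 - ⅔)*(-12) = -7*⅓*(-12) = -7/3*(-12) = 28)
(j(-9) + r(-23, 21))*(2313 + q) = (-9 + (-16 - 1*(-23)))*(2313 + 28) = (-9 + (-16 + 23))*2341 = (-9 + 7)*2341 = -2*2341 = -4682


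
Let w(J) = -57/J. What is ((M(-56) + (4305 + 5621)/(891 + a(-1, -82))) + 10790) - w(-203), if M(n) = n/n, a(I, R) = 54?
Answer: 296007514/27405 ≈ 10801.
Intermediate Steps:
M(n) = 1
((M(-56) + (4305 + 5621)/(891 + a(-1, -82))) + 10790) - w(-203) = ((1 + (4305 + 5621)/(891 + 54)) + 10790) - (-57)/(-203) = ((1 + 9926/945) + 10790) - (-57)*(-1)/203 = ((1 + 9926*(1/945)) + 10790) - 1*57/203 = ((1 + 1418/135) + 10790) - 57/203 = (1553/135 + 10790) - 57/203 = 1458203/135 - 57/203 = 296007514/27405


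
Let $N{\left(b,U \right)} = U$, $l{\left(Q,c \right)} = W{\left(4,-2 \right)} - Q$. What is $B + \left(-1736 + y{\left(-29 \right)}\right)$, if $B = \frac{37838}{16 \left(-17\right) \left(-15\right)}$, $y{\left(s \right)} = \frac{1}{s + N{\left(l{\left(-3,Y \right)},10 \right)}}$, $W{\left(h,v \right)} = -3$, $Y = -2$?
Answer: $- \frac{66929939}{38760} \approx -1726.8$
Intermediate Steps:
$l{\left(Q,c \right)} = -3 - Q$
$y{\left(s \right)} = \frac{1}{10 + s}$ ($y{\left(s \right)} = \frac{1}{s + 10} = \frac{1}{10 + s}$)
$B = \frac{18919}{2040}$ ($B = \frac{37838}{\left(-272\right) \left(-15\right)} = \frac{37838}{4080} = 37838 \cdot \frac{1}{4080} = \frac{18919}{2040} \approx 9.274$)
$B + \left(-1736 + y{\left(-29 \right)}\right) = \frac{18919}{2040} - \left(1736 - \frac{1}{10 - 29}\right) = \frac{18919}{2040} - \left(1736 - \frac{1}{-19}\right) = \frac{18919}{2040} - \frac{32985}{19} = - \frac{66929939}{38760}$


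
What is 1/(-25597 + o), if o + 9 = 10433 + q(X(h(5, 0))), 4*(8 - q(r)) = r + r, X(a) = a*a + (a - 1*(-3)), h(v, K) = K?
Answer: -2/30333 ≈ -6.5935e-5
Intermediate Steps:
X(a) = 3 + a + a² (X(a) = a² + (a + 3) = a² + (3 + a) = 3 + a + a²)
q(r) = 8 - r/2 (q(r) = 8 - (r + r)/4 = 8 - r/2)
o = 20861/2 (o = -9 + (10433 + (8 - (3 + 0 + 0²)/2)) = -9 + (10433 + (8 - (3 + 0 + 0)/2)) = -9 + (10433 + (8 - ½*3)) = -9 + (10433 + (8 - 3/2)) = -9 + (10433 + 13/2) = -9 + 20879/2 = 20861/2 ≈ 10431.)
1/(-25597 + o) = 1/(-25597 + 20861/2) = 1/(-30333/2) = -2/30333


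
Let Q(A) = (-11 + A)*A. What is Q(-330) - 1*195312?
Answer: -82782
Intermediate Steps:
Q(A) = A*(-11 + A)
Q(-330) - 1*195312 = -330*(-11 - 330) - 1*195312 = -330*(-341) - 195312 = 112530 - 195312 = -82782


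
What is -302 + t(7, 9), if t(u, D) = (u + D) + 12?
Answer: -274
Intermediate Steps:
t(u, D) = 12 + D + u (t(u, D) = (D + u) + 12 = 12 + D + u)
-302 + t(7, 9) = -302 + (12 + 9 + 7) = -302 + 28 = -274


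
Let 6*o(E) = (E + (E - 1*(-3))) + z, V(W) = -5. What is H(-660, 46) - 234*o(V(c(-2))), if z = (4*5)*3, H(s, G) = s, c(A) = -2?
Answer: -2727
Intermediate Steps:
z = 60 (z = 20*3 = 60)
o(E) = 21/2 + E/3 (o(E) = ((E + (E - 1*(-3))) + 60)/6 = ((E + (E + 3)) + 60)/6 = ((E + (3 + E)) + 60)/6 = ((3 + 2*E) + 60)/6 = (63 + 2*E)/6 = 21/2 + E/3)
H(-660, 46) - 234*o(V(c(-2))) = -660 - 234*(21/2 + (⅓)*(-5)) = -660 - 234*(21/2 - 5/3) = -660 - 234*53/6 = -660 - 1*2067 = -660 - 2067 = -2727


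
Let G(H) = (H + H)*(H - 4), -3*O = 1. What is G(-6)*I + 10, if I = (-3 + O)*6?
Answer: -2390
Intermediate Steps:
O = -⅓ (O = -⅓*1 = -⅓ ≈ -0.33333)
I = -20 (I = (-3 - ⅓)*6 = -10/3*6 = -20)
G(H) = 2*H*(-4 + H) (G(H) = (2*H)*(-4 + H) = 2*H*(-4 + H))
G(-6)*I + 10 = (2*(-6)*(-4 - 6))*(-20) + 10 = (2*(-6)*(-10))*(-20) + 10 = 120*(-20) + 10 = -2400 + 10 = -2390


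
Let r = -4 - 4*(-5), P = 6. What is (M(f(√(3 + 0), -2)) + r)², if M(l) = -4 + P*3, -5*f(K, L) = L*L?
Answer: 900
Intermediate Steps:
f(K, L) = -L²/5 (f(K, L) = -L*L/5 = -L²/5)
M(l) = 14 (M(l) = -4 + 6*3 = -4 + 18 = 14)
r = 16 (r = -4 + 20 = 16)
(M(f(√(3 + 0), -2)) + r)² = (14 + 16)² = 30² = 900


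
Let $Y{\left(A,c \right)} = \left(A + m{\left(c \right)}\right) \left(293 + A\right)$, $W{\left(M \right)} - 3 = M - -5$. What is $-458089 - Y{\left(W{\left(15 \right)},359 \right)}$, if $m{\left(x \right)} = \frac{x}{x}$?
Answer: $-465673$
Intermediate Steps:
$W{\left(M \right)} = 8 + M$ ($W{\left(M \right)} = 3 + \left(M - -5\right) = 3 + \left(M + 5\right) = 3 + \left(5 + M\right) = 8 + M$)
$m{\left(x \right)} = 1$
$Y{\left(A,c \right)} = \left(1 + A\right) \left(293 + A\right)$ ($Y{\left(A,c \right)} = \left(A + 1\right) \left(293 + A\right) = \left(1 + A\right) \left(293 + A\right)$)
$-458089 - Y{\left(W{\left(15 \right)},359 \right)} = -458089 - \left(293 + \left(8 + 15\right)^{2} + 294 \left(8 + 15\right)\right) = -458089 - \left(293 + 23^{2} + 294 \cdot 23\right) = -458089 - \left(293 + 529 + 6762\right) = -458089 - 7584 = -465673$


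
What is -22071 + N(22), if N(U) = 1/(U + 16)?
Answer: -838697/38 ≈ -22071.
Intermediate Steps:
N(U) = 1/(16 + U)
-22071 + N(22) = -22071 + 1/(16 + 22) = -22071 + 1/38 = -838697/38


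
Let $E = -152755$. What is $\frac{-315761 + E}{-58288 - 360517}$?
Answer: $\frac{468516}{418805} \approx 1.1187$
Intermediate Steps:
$\frac{-315761 + E}{-58288 - 360517} = \frac{-315761 - 152755}{-58288 - 360517} = - \frac{468516}{-418805} = \left(-468516\right) \left(- \frac{1}{418805}\right) = \frac{468516}{418805}$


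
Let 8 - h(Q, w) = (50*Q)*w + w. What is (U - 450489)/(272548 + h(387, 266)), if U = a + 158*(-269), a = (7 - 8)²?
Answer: 49299/487481 ≈ 0.10113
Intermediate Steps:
h(Q, w) = 8 - w - 50*Q*w (h(Q, w) = 8 - ((50*Q)*w + w) = 8 - (50*Q*w + w) = 8 - (w + 50*Q*w) = 8 + (-w - 50*Q*w) = 8 - w - 50*Q*w)
a = 1 (a = (-1)² = 1)
U = -42501 (U = 1 + 158*(-269) = 1 - 42502 = -42501)
(U - 450489)/(272548 + h(387, 266)) = (-42501 - 450489)/(272548 + (8 - 1*266 - 50*387*266)) = -492990/(272548 + (8 - 266 - 5147100)) = -492990/(272548 - 5147358) = -492990/(-4874810) = -492990*(-1/4874810) = 49299/487481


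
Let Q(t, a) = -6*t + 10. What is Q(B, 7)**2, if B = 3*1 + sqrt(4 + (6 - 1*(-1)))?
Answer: 460 + 96*sqrt(11) ≈ 778.40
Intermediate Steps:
B = 3 + sqrt(11) (B = 3 + sqrt(4 + (6 + 1)) = 3 + sqrt(4 + 7) = 3 + sqrt(11) ≈ 6.3166)
Q(t, a) = 10 - 6*t
Q(B, 7)**2 = (10 - 6*(3 + sqrt(11)))**2 = (10 + (-18 - 6*sqrt(11)))**2 = (-8 - 6*sqrt(11))**2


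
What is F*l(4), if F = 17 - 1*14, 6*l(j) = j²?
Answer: 8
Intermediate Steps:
l(j) = j²/6
F = 3 (F = 17 - 14 = 3)
F*l(4) = 3*((⅙)*4²) = 3*((⅙)*16) = 3*(8/3) = 8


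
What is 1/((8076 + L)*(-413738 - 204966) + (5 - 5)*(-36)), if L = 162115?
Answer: -1/105297852464 ≈ -9.4969e-12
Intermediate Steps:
1/((8076 + L)*(-413738 - 204966) + (5 - 5)*(-36)) = 1/((8076 + 162115)*(-413738 - 204966) + (5 - 5)*(-36)) = 1/(170191*(-618704) + 0*(-36)) = 1/(-105297852464 + 0) = 1/(-105297852464) = -1/105297852464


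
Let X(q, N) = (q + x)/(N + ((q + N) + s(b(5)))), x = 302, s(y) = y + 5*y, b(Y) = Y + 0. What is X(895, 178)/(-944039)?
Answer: -57/57586379 ≈ -9.8982e-7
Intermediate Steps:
b(Y) = Y
s(y) = 6*y
X(q, N) = (302 + q)/(30 + q + 2*N) (X(q, N) = (q + 302)/(N + ((q + N) + 6*5)) = (302 + q)/(N + ((N + q) + 30)) = (302 + q)/(N + (30 + N + q)) = (302 + q)/(30 + q + 2*N))
X(895, 178)/(-944039) = ((302 + 895)/(30 + 895 + 2*178))/(-944039) = (1197/(30 + 895 + 356))*(-1/944039) = (1197/1281)*(-1/944039) = ((1/1281)*1197)*(-1/944039) = (57/61)*(-1/944039) = -57/57586379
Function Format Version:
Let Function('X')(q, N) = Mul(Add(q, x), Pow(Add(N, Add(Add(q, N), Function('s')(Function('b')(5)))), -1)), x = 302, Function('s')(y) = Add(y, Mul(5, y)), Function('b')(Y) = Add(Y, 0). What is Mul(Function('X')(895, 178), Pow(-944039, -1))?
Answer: Rational(-57, 57586379) ≈ -9.8982e-7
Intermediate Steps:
Function('b')(Y) = Y
Function('s')(y) = Mul(6, y)
Function('X')(q, N) = Mul(Pow(Add(30, q, Mul(2, N)), -1), Add(302, q)) (Function('X')(q, N) = Mul(Add(q, 302), Pow(Add(N, Add(Add(q, N), Mul(6, 5))), -1)) = Mul(Add(302, q), Pow(Add(N, Add(Add(N, q), 30)), -1)) = Mul(Add(302, q), Pow(Add(N, Add(30, N, q)), -1)) = Mul(Add(302, q), Pow(Add(30, q, Mul(2, N)), -1)) = Mul(Pow(Add(30, q, Mul(2, N)), -1), Add(302, q)))
Mul(Function('X')(895, 178), Pow(-944039, -1)) = Mul(Mul(Pow(Add(30, 895, Mul(2, 178)), -1), Add(302, 895)), Pow(-944039, -1)) = Mul(Mul(Pow(Add(30, 895, 356), -1), 1197), Rational(-1, 944039)) = Mul(Mul(Pow(1281, -1), 1197), Rational(-1, 944039)) = Mul(Mul(Rational(1, 1281), 1197), Rational(-1, 944039)) = Mul(Rational(57, 61), Rational(-1, 944039)) = Rational(-57, 57586379)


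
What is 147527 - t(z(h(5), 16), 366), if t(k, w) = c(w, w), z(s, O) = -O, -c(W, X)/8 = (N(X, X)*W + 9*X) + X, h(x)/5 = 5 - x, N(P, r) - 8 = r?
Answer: 1271879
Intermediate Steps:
N(P, r) = 8 + r
h(x) = 25 - 5*x (h(x) = 5*(5 - x) = 25 - 5*x)
c(W, X) = -80*X - 8*W*(8 + X) (c(W, X) = -8*(((8 + X)*W + 9*X) + X) = -8*((W*(8 + X) + 9*X) + X) = -8*((9*X + W*(8 + X)) + X) = -8*(10*X + W*(8 + X)) = -80*X - 8*W*(8 + X))
t(k, w) = -80*w - 8*w*(8 + w)
147527 - t(z(h(5), 16), 366) = 147527 - 8*366*(-18 - 1*366) = 147527 - 8*366*(-18 - 366) = 147527 - 8*366*(-384) = 147527 - 1*(-1124352) = 147527 + 1124352 = 1271879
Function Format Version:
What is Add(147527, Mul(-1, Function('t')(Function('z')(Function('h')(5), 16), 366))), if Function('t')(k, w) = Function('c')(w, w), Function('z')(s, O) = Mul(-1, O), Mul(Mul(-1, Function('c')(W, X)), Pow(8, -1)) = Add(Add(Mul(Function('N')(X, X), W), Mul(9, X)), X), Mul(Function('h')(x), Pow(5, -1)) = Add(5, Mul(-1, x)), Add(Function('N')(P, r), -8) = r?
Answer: 1271879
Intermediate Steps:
Function('N')(P, r) = Add(8, r)
Function('h')(x) = Add(25, Mul(-5, x)) (Function('h')(x) = Mul(5, Add(5, Mul(-1, x))) = Add(25, Mul(-5, x)))
Function('c')(W, X) = Add(Mul(-80, X), Mul(-8, W, Add(8, X))) (Function('c')(W, X) = Mul(-8, Add(Add(Mul(Add(8, X), W), Mul(9, X)), X)) = Mul(-8, Add(Add(Mul(W, Add(8, X)), Mul(9, X)), X)) = Mul(-8, Add(Add(Mul(9, X), Mul(W, Add(8, X))), X)) = Mul(-8, Add(Mul(10, X), Mul(W, Add(8, X)))) = Add(Mul(-80, X), Mul(-8, W, Add(8, X))))
Function('t')(k, w) = Add(Mul(-80, w), Mul(-8, w, Add(8, w)))
Add(147527, Mul(-1, Function('t')(Function('z')(Function('h')(5), 16), 366))) = Add(147527, Mul(-1, Mul(8, 366, Add(-18, Mul(-1, 366))))) = Add(147527, Mul(-1, Mul(8, 366, Add(-18, -366)))) = Add(147527, Mul(-1, Mul(8, 366, -384))) = Add(147527, Mul(-1, -1124352)) = Add(147527, 1124352) = 1271879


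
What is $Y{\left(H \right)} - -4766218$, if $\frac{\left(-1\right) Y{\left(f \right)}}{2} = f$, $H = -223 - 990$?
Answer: $4768644$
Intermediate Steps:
$H = -1213$ ($H = -223 - 990 = -1213$)
$Y{\left(f \right)} = - 2 f$
$Y{\left(H \right)} - -4766218 = \left(-2\right) \left(-1213\right) - -4766218 = 2426 + 4766218 = 4768644$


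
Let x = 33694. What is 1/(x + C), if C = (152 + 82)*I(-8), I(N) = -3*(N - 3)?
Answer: 1/41416 ≈ 2.4145e-5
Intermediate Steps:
I(N) = 9 - 3*N (I(N) = -3*(-3 + N) = 9 - 3*N)
C = 7722 (C = (152 + 82)*(9 - 3*(-8)) = 234*(9 + 24) = 234*33 = 7722)
1/(x + C) = 1/(33694 + 7722) = 1/41416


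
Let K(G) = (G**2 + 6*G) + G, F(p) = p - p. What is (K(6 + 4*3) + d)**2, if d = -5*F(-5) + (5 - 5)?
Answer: 202500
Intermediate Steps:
F(p) = 0
K(G) = G**2 + 7*G
d = 0 (d = -5*0 + (5 - 5) = 0 + 0 = 0)
(K(6 + 4*3) + d)**2 = ((6 + 4*3)*(7 + (6 + 4*3)) + 0)**2 = ((6 + 12)*(7 + (6 + 12)) + 0)**2 = (18*(7 + 18) + 0)**2 = (18*25 + 0)**2 = (450 + 0)**2 = 450**2 = 202500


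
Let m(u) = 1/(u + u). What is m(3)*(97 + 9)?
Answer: 53/3 ≈ 17.667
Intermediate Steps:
m(u) = 1/(2*u)
m(3)*(97 + 9) = ((1/2)/3)*(97 + 9) = ((1/2)*(1/3))*106 = (1/6)*106 = 53/3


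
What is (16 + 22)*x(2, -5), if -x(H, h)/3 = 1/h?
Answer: 114/5 ≈ 22.800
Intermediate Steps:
x(H, h) = -3/h
(16 + 22)*x(2, -5) = (16 + 22)*(-3/(-5)) = 38*(-3*(-⅕)) = 38*(⅗) = 114/5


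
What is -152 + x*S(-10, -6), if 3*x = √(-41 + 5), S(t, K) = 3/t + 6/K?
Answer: -152 - 13*I/5 ≈ -152.0 - 2.6*I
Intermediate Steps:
x = 2*I (x = √(-41 + 5)/3 = √(-36)/3 = (6*I)/3 = 2*I ≈ 2.0*I)
-152 + x*S(-10, -6) = -152 + (2*I)*(3/(-10) + 6/(-6)) = -152 + (2*I)*(3*(-⅒) + 6*(-⅙)) = -152 + (2*I)*(-3/10 - 1) = -152 + (2*I)*(-13/10) = -152 - 13*I/5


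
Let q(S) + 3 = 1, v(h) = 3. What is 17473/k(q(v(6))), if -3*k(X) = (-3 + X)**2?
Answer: -52419/25 ≈ -2096.8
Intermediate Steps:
q(S) = -2 (q(S) = -3 + 1 = -2)
k(X) = -(-3 + X)**2/3
17473/k(q(v(6))) = 17473/((-(-3 - 2)**2/3)) = 17473/((-1/3*(-5)**2)) = 17473/((-1/3*25)) = 17473/(-25/3) = 17473*(-3/25) = -52419/25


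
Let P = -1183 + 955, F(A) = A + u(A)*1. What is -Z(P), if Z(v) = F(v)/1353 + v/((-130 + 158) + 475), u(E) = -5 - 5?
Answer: 428198/680559 ≈ 0.62919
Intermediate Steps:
u(E) = -10
F(A) = -10 + A (F(A) = A - 10*1 = A - 10 = -10 + A)
P = -228
Z(v) = -10/1353 + 1856*v/680559 (Z(v) = (-10 + v)/1353 + v/((-130 + 158) + 475) = (-10 + v)*(1/1353) + v/(28 + 475) = (-10/1353 + v/1353) + v/503 = -10/1353 + 1856*v/680559)
-Z(P) = -(-10/1353 + (1856/680559)*(-228)) = -(-10/1353 - 141056/226853) = -1*(-428198/680559) = 428198/680559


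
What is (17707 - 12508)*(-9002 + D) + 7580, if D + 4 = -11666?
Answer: -107466148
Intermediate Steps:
D = -11670 (D = -4 - 11666 = -11670)
(17707 - 12508)*(-9002 + D) + 7580 = (17707 - 12508)*(-9002 - 11670) + 7580 = 5199*(-20672) + 7580 = -107473728 + 7580 = -107466148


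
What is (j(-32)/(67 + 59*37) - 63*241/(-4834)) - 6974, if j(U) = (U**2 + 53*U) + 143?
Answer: -18955276609/2719125 ≈ -6971.1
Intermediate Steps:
j(U) = 143 + U**2 + 53*U
(j(-32)/(67 + 59*37) - 63*241/(-4834)) - 6974 = ((143 + (-32)**2 + 53*(-32))/(67 + 59*37) - 63*241/(-4834)) - 6974 = ((143 + 1024 - 1696)/(67 + 2183) - 15183*(-1/4834)) - 6974 = (-529/2250 + 15183/4834) - 6974 = 7901141/2719125 - 6974 = -18955276609/2719125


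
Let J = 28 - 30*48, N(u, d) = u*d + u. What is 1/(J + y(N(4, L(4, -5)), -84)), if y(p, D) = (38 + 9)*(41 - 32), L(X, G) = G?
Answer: -1/989 ≈ -0.0010111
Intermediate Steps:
N(u, d) = u + d*u (N(u, d) = d*u + u = u + d*u)
y(p, D) = 423 (y(p, D) = 47*9 = 423)
J = -1412 (J = 28 - 1440 = -1412)
1/(J + y(N(4, L(4, -5)), -84)) = 1/(-1412 + 423) = 1/(-989) = -1/989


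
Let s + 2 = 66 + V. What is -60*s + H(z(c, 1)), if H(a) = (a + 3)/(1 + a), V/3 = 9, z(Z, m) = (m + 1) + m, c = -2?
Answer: -10917/2 ≈ -5458.5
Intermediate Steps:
z(Z, m) = 1 + 2*m (z(Z, m) = (1 + m) + m = 1 + 2*m)
V = 27 (V = 3*9 = 27)
H(a) = (3 + a)/(1 + a)
s = 91 (s = -2 + (66 + 27) = -2 + 93 = 91)
-60*s + H(z(c, 1)) = -60*91 + (3 + (1 + 2*1))/(1 + (1 + 2*1)) = -5460 + (3 + (1 + 2))/(1 + (1 + 2)) = -5460 + (3 + 3)/(1 + 3) = -5460 + 6/4 = -5460 + (¼)*6 = -5460 + 3/2 = -10917/2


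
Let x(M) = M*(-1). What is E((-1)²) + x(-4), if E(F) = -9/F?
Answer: -5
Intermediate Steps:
x(M) = -M
E((-1)²) + x(-4) = -9/((-1)²) - 1*(-4) = -9/1 + 4 = -9*1 + 4 = -9 + 4 = -5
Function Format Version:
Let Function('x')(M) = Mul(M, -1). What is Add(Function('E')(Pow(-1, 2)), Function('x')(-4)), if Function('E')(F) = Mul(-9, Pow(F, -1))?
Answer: -5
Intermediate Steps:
Function('x')(M) = Mul(-1, M)
Add(Function('E')(Pow(-1, 2)), Function('x')(-4)) = Add(Mul(-9, Pow(Pow(-1, 2), -1)), Mul(-1, -4)) = Add(Mul(-9, Pow(1, -1)), 4) = Add(Mul(-9, 1), 4) = Add(-9, 4) = -5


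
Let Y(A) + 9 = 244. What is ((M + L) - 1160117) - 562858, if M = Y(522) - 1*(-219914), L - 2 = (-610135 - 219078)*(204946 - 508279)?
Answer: 251526164105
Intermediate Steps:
L = 251527666931 (L = 2 + (-610135 - 219078)*(204946 - 508279) = 2 - 829213*(-303333) = 2 + 251527666929 = 251527666931)
Y(A) = 235 (Y(A) = -9 + 244 = 235)
M = 220149 (M = 235 - 1*(-219914) = 235 + 219914 = 220149)
((M + L) - 1160117) - 562858 = ((220149 + 251527666931) - 1160117) - 562858 = (251527887080 - 1160117) - 562858 = 251526726963 - 562858 = 251526164105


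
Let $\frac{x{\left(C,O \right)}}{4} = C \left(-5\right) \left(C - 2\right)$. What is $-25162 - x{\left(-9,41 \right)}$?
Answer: $-23182$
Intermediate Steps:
$x{\left(C,O \right)} = - 20 C \left(-2 + C\right)$ ($x{\left(C,O \right)} = 4 C \left(-5\right) \left(C - 2\right) = 4 - 5 C \left(-2 + C\right) = 4 \left(- 5 C \left(-2 + C\right)\right) = - 20 C \left(-2 + C\right)$)
$-25162 - x{\left(-9,41 \right)} = -25162 - 20 \left(-9\right) \left(2 - -9\right) = -25162 - 20 \left(-9\right) \left(2 + 9\right) = -25162 - 20 \left(-9\right) 11 = -25162 - -1980 = -25162 + 1980 = -23182$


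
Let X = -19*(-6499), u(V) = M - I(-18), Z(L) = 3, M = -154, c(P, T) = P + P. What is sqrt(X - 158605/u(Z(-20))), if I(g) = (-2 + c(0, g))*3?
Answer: sqrt(682050341)/74 ≈ 352.92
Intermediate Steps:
c(P, T) = 2*P
I(g) = -6 (I(g) = (-2 + 2*0)*3 = (-2 + 0)*3 = -2*3 = -6)
u(V) = -148 (u(V) = -154 - 1*(-6) = -154 + 6 = -148)
X = 123481
sqrt(X - 158605/u(Z(-20))) = sqrt(123481 - 158605/(-148)) = sqrt(123481 - 158605*(-1/148)) = sqrt(123481 + 158605/148) = sqrt(18433793/148) = sqrt(682050341)/74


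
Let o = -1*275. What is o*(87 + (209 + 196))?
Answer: -135300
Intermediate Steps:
o = -275
o*(87 + (209 + 196)) = -275*(87 + (209 + 196)) = -275*(87 + 405) = -275*492 = -135300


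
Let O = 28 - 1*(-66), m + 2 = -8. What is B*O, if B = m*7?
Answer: -6580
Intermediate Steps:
m = -10 (m = -2 - 8 = -10)
O = 94 (O = 28 + 66 = 94)
B = -70 (B = -10*7 = -70)
B*O = -70*94 = -6580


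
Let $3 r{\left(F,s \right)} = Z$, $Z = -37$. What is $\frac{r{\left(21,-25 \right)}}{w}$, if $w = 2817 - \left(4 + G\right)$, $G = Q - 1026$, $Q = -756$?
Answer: $- \frac{37}{13785} \approx -0.0026841$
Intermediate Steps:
$G = -1782$ ($G = -756 - 1026 = -1782$)
$w = 4595$ ($w = 2817 - \left(4 - 1782\right) = 2817 - -1778 = 2817 + 1778 = 4595$)
$r{\left(F,s \right)} = - \frac{37}{3}$ ($r{\left(F,s \right)} = \frac{1}{3} \left(-37\right) = - \frac{37}{3}$)
$\frac{r{\left(21,-25 \right)}}{w} = - \frac{37}{3 \cdot 4595} = \left(- \frac{37}{3}\right) \frac{1}{4595} = - \frac{37}{13785}$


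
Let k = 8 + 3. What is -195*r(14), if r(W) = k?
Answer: -2145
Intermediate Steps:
k = 11
r(W) = 11
-195*r(14) = -195*11 = -2145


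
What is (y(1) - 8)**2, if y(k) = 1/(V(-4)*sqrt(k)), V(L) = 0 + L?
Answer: 1089/16 ≈ 68.063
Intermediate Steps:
V(L) = L
y(k) = -1/(4*sqrt(k)) (y(k) = 1/(-4*sqrt(k)) = -1/(4*sqrt(k)))
(y(1) - 8)**2 = (-1/(4*sqrt(1)) - 8)**2 = (-1/4*1 - 8)**2 = (-1/4 - 8)**2 = (-33/4)**2 = 1089/16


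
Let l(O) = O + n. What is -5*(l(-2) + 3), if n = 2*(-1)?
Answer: 5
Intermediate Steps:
n = -2
l(O) = -2 + O (l(O) = O - 2 = -2 + O)
-5*(l(-2) + 3) = -5*((-2 - 2) + 3) = -5*(-4 + 3) = -5*(-1) = 5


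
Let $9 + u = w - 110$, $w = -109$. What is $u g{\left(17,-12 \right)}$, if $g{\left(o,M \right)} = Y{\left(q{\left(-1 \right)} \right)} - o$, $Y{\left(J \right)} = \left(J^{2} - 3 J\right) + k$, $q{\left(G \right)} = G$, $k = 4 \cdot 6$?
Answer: $-2508$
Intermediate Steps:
$k = 24$
$Y{\left(J \right)} = 24 + J^{2} - 3 J$ ($Y{\left(J \right)} = \left(J^{2} - 3 J\right) + 24 = 24 + J^{2} - 3 J$)
$g{\left(o,M \right)} = 28 - o$ ($g{\left(o,M \right)} = \left(24 + \left(-1\right)^{2} - -3\right) - o = \left(24 + 1 + 3\right) - o = 28 - o$)
$u = -228$ ($u = -9 - 219 = -228$)
$u g{\left(17,-12 \right)} = - 228 \left(28 - 17\right) = \left(-228\right) 11 = -2508$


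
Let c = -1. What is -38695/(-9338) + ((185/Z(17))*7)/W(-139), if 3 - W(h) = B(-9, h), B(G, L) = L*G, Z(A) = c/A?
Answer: 126933715/5826912 ≈ 21.784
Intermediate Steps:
Z(A) = -1/A
B(G, L) = G*L
W(h) = 3 + 9*h (W(h) = 3 - (-9)*h = 3 + 9*h)
-38695/(-9338) + ((185/Z(17))*7)/W(-139) = -38695/(-9338) + ((185/((-1/17)))*7)/(3 + 9*(-139)) = -38695*(-1/9338) + ((185/((-1*1/17)))*7)/(3 - 1251) = 38695/9338 + ((185/(-1/17))*7)/(-1248) = 38695/9338 + ((185*(-17))*7)*(-1/1248) = 38695/9338 - 3145*7*(-1/1248) = 38695/9338 - 22015*(-1/1248) = 38695/9338 + 22015/1248 = 126933715/5826912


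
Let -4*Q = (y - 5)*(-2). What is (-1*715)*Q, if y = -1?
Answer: 2145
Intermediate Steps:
Q = -3 (Q = -(-1 - 5)*(-2)/4 = -(-3)*(-2)/2 = -¼*12 = -3)
(-1*715)*Q = -1*715*(-3) = -715*(-3) = 2145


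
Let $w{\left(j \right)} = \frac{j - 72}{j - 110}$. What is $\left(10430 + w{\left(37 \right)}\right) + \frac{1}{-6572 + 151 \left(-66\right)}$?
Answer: $\frac{12592446577}{1207274} \approx 10430.0$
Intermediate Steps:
$w{\left(j \right)} = \frac{-72 + j}{-110 + j}$
$\left(10430 + w{\left(37 \right)}\right) + \frac{1}{-6572 + 151 \left(-66\right)} = \left(10430 + \frac{-72 + 37}{-110 + 37}\right) + \frac{1}{-6572 + 151 \left(-66\right)} = \left(10430 + \frac{1}{-73} \left(-35\right)\right) + \frac{1}{-6572 - 9966} = \left(10430 - - \frac{35}{73}\right) + \frac{1}{-16538} = \left(10430 + \frac{35}{73}\right) - \frac{1}{16538} = \frac{761425}{73} - \frac{1}{16538} = \frac{12592446577}{1207274}$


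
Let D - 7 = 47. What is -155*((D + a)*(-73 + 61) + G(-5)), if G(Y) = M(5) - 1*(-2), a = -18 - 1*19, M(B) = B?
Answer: 30535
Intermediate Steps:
D = 54 (D = 7 + 47 = 54)
a = -37 (a = -18 - 19 = -37)
G(Y) = 7 (G(Y) = 5 - 1*(-2) = 5 + 2 = 7)
-155*((D + a)*(-73 + 61) + G(-5)) = -155*((54 - 37)*(-73 + 61) + 7) = -155*(17*(-12) + 7) = -155*(-204 + 7) = -155*(-197) = 30535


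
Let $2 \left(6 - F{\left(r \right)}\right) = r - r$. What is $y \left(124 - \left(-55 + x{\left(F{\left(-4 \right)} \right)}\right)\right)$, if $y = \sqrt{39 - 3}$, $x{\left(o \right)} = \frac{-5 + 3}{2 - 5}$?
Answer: $1070$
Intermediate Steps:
$F{\left(r \right)} = 6$ ($F{\left(r \right)} = 6 - \frac{r - r}{2} = 6 - 0 = 6 + 0 = 6$)
$x{\left(o \right)} = \frac{2}{3}$ ($x{\left(o \right)} = - \frac{2}{-3} = \left(-2\right) \left(- \frac{1}{3}\right) = \frac{2}{3}$)
$y = 6$ ($y = \sqrt{36} = 6$)
$y \left(124 - \left(-55 + x{\left(F{\left(-4 \right)} \right)}\right)\right) = 6 \left(124 + \left(55 - \frac{2}{3}\right)\right) = 6 \left(124 + \frac{163}{3}\right) = 6 \cdot \frac{535}{3} = 1070$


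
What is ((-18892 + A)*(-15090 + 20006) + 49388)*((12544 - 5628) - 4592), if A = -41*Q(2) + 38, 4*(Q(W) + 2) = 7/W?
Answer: -214761131662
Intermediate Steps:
Q(W) = -2 + 7/(4*W) (Q(W) = -2 + (7/W)/4 = -2 + 7/(4*W))
A = 673/8 (A = -41*(-2 + (7/4)/2) + 38 = -41*(-2 + (7/4)*(1/2)) + 38 = -41*(-2 + 7/8) + 38 = -41*(-9/8) + 38 = 369/8 + 38 = 673/8 ≈ 84.125)
((-18892 + A)*(-15090 + 20006) + 49388)*((12544 - 5628) - 4592) = ((-18892 + 673/8)*(-15090 + 20006) + 49388)*((12544 - 5628) - 4592) = (-150463/8*4916 + 49388)*(6916 - 4592) = (-184919027/2 + 49388)*2324 = -184820251/2*2324 = -214761131662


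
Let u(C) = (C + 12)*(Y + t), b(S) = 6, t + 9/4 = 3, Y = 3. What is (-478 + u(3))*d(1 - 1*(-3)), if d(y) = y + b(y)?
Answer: -8435/2 ≈ -4217.5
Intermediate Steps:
t = ¾ (t = -9/4 + 3 = ¾ ≈ 0.75000)
u(C) = 45 + 15*C/4 (u(C) = (C + 12)*(3 + ¾) = (12 + C)*(15/4) = 45 + 15*C/4)
d(y) = 6 + y (d(y) = y + 6 = 6 + y)
(-478 + u(3))*d(1 - 1*(-3)) = (-478 + (45 + (15/4)*3))*(6 + (1 - 1*(-3))) = (-478 + (45 + 45/4))*(6 + (1 + 3)) = (-478 + 225/4)*(6 + 4) = -1687/4*10 = -8435/2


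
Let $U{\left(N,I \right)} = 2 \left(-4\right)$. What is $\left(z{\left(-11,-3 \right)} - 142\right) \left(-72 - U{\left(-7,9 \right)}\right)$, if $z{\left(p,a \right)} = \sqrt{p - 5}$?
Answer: $9088 - 256 i \approx 9088.0 - 256.0 i$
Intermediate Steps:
$U{\left(N,I \right)} = -8$
$z{\left(p,a \right)} = \sqrt{-5 + p}$
$\left(z{\left(-11,-3 \right)} - 142\right) \left(-72 - U{\left(-7,9 \right)}\right) = \left(\sqrt{-5 - 11} - 142\right) \left(-72 - -8\right) = \left(\sqrt{-16} - 142\right) \left(-72 + 8\right) = \left(4 i - 142\right) \left(-64\right) = \left(-142 + 4 i\right) \left(-64\right) = 9088 - 256 i$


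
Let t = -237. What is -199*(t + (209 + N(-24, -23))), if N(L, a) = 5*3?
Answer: 2587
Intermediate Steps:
N(L, a) = 15
-199*(t + (209 + N(-24, -23))) = -199*(-237 + (209 + 15)) = -199*(-237 + 224) = -199*(-13) = 2587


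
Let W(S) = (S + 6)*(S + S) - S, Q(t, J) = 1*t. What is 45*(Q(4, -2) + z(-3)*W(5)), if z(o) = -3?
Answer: -13995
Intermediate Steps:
Q(t, J) = t
W(S) = -S + 2*S*(6 + S) (W(S) = (6 + S)*(2*S) - S = 2*S*(6 + S) - S = -S + 2*S*(6 + S))
45*(Q(4, -2) + z(-3)*W(5)) = 45*(4 - 15*(11 + 2*5)) = 45*(4 - 15*(11 + 10)) = 45*(4 - 15*21) = 45*(4 - 3*105) = 45*(4 - 315) = 45*(-311) = -13995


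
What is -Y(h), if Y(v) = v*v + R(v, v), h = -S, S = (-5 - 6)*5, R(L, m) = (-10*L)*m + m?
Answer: 27170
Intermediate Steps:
R(L, m) = m - 10*L*m (R(L, m) = -10*L*m + m = m - 10*L*m)
S = -55 (S = -11*5 = -55)
h = 55 (h = -1*(-55) = 55)
Y(v) = v² + v*(1 - 10*v) (Y(v) = v*v + v*(1 - 10*v) = v² + v*(1 - 10*v))
-Y(h) = -55*(1 - 9*55) = -55*(1 - 495) = -55*(-494) = -1*(-27170) = 27170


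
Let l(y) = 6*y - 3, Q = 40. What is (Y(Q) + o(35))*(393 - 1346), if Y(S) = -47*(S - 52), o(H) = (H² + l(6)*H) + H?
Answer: -2838987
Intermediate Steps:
l(y) = -3 + 6*y
o(H) = H² + 34*H (o(H) = (H² + (-3 + 6*6)*H) + H = (H² + (-3 + 36)*H) + H = (H² + 33*H) + H = H² + 34*H)
Y(S) = 2444 - 47*S (Y(S) = -47*(-52 + S) = 2444 - 47*S)
(Y(Q) + o(35))*(393 - 1346) = ((2444 - 47*40) + 35*(34 + 35))*(393 - 1346) = ((2444 - 1880) + 35*69)*(-953) = (564 + 2415)*(-953) = 2979*(-953) = -2838987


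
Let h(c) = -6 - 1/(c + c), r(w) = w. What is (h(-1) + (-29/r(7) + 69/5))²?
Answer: 84681/4900 ≈ 17.282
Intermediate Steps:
h(c) = -6 - 1/(2*c)
(h(-1) + (-29/r(7) + 69/5))² = ((-6 - ½/(-1)) + (-29/7 + 69/5))² = ((-6 - ½*(-1)) + (-29*⅐ + 69*(⅕)))² = ((-6 + ½) + (-29/7 + 69/5))² = (-11/2 + 338/35)² = (291/70)² = 84681/4900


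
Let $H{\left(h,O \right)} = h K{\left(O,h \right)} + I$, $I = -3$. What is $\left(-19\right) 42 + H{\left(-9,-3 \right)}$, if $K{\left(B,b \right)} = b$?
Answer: $-720$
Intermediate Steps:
$H{\left(h,O \right)} = -3 + h^{2}$ ($H{\left(h,O \right)} = h h - 3 = h^{2} - 3 = -3 + h^{2}$)
$\left(-19\right) 42 + H{\left(-9,-3 \right)} = \left(-19\right) 42 - \left(3 - \left(-9\right)^{2}\right) = -798 + \left(-3 + 81\right) = -798 + 78 = -720$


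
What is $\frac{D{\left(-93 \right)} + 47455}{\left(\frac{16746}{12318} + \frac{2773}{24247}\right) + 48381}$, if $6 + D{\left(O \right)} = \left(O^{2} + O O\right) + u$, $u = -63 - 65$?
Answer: $\frac{3216675081329}{2408435568017} \approx 1.3356$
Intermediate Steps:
$u = -128$ ($u = -63 - 65 = -128$)
$D{\left(O \right)} = -134 + 2 O^{2}$ ($D{\left(O \right)} = -6 - \left(128 - O^{2} - O O\right) = -6 + \left(\left(O^{2} + O^{2}\right) - 128\right) = -6 + \left(2 O^{2} - 128\right) = -6 + \left(-128 + 2 O^{2}\right) = -134 + 2 O^{2}$)
$\frac{D{\left(-93 \right)} + 47455}{\left(\frac{16746}{12318} + \frac{2773}{24247}\right) + 48381} = \frac{\left(-134 + 2 \left(-93\right)^{2}\right) + 47455}{\left(\frac{16746}{12318} + \frac{2773}{24247}\right) + 48381} = \frac{\left(-134 + 2 \cdot 8649\right) + 47455}{\left(16746 \cdot \frac{1}{12318} + 2773 \cdot \frac{1}{24247}\right) + 48381} = \frac{\left(-134 + 17298\right) + 47455}{\left(\frac{2791}{2053} + \frac{2773}{24247}\right) + 48381} = \frac{17164 + 47455}{\frac{73366346}{49779091} + 48381} = \frac{64619}{\frac{2408435568017}{49779091}} = 64619 \cdot \frac{49779091}{2408435568017} = \frac{3216675081329}{2408435568017}$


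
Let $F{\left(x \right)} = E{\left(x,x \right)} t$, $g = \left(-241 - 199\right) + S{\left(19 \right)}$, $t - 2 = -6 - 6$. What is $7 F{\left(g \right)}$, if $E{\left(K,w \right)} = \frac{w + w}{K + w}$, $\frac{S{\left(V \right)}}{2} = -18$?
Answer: $-70$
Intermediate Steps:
$S{\left(V \right)} = -36$ ($S{\left(V \right)} = 2 \left(-18\right) = -36$)
$E{\left(K,w \right)} = \frac{2 w}{K + w}$
$t = -10$ ($t = 2 - 12 = -10$)
$g = -476$ ($g = \left(-241 - 199\right) - 36 = -440 - 36 = -476$)
$F{\left(x \right)} = -10$ ($F{\left(x \right)} = \frac{2 x}{x + x} \left(-10\right) = \frac{2 x}{2 x} \left(-10\right) = 2 x \frac{1}{2 x} \left(-10\right) = 1 \left(-10\right) = -10$)
$7 F{\left(g \right)} = 7 \left(-10\right) = -70$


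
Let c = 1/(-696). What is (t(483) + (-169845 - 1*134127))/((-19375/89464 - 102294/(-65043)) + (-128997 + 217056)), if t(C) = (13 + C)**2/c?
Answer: -110904523326251424/56935980512051 ≈ -1947.9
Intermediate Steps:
c = -1/696 ≈ -0.0014368
t(C) = -696*(13 + C)**2 (t(C) = (13 + C)**2/(-1/696) = (13 + C)**2*(-696) = -696*(13 + C)**2)
(t(483) + (-169845 - 1*134127))/((-19375/89464 - 102294/(-65043)) + (-128997 + 217056)) = (-696*(13 + 483)**2 + (-169845 - 1*134127))/((-19375/89464 - 102294/(-65043)) + (-128997 + 217056)) = (-696*496**2 + (-169845 - 134127))/((-19375*1/89464 - 102294*(-1/65043)) + 88059) = (-696*246016 - 303972)/((-19375/89464 + 11366/7227) + 88059) = (-171227136 - 303972)/(876824699/646556328 + 88059) = -171531108/56935980512051/646556328 = -171531108*646556328/56935980512051 = -110904523326251424/56935980512051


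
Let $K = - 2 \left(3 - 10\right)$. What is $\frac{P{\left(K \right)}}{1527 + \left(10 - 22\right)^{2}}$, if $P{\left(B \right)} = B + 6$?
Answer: $\frac{20}{1671} \approx 0.011969$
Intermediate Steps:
$K = 14$ ($K = - 2 \left(3 - 10\right) = \left(-2\right) \left(-7\right) = 14$)
$P{\left(B \right)} = 6 + B$
$\frac{P{\left(K \right)}}{1527 + \left(10 - 22\right)^{2}} = \frac{6 + 14}{1527 + \left(10 - 22\right)^{2}} = \frac{20}{1527 + \left(-12\right)^{2}} = \frac{20}{1527 + 144} = \frac{20}{1671}$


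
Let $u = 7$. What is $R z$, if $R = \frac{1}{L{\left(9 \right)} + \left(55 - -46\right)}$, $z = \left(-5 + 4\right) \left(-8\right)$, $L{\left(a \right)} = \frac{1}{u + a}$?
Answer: $\frac{128}{1617} \approx 0.079159$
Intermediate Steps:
$L{\left(a \right)} = \frac{1}{7 + a}$
$z = 8$ ($z = \left(-1\right) \left(-8\right) = 8$)
$R = \frac{16}{1617}$ ($R = \frac{1}{\frac{1}{7 + 9} + \left(55 - -46\right)} = \frac{1}{\frac{1}{16} + \left(55 + 46\right)} = \frac{1}{\frac{1}{16} + 101} = \frac{1}{\frac{1617}{16}} = \frac{16}{1617} \approx 0.0098949$)
$R z = \frac{16}{1617} \cdot 8 = \frac{128}{1617}$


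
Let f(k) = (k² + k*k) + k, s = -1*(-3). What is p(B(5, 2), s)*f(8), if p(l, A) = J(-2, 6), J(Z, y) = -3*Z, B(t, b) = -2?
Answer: 816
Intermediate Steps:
s = 3
f(k) = k + 2*k² (f(k) = (k² + k²) + k = 2*k² + k = k + 2*k²)
p(l, A) = 6 (p(l, A) = -3*(-2) = 6)
p(B(5, 2), s)*f(8) = 6*(8*(1 + 2*8)) = 6*(8*(1 + 16)) = 6*(8*17) = 6*136 = 816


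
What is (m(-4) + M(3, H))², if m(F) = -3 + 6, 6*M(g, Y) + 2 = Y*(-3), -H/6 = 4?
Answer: 1936/9 ≈ 215.11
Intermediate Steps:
H = -24 (H = -6*4 = -24)
M(g, Y) = -⅓ - Y/2 (M(g, Y) = -⅓ + (Y*(-3))/6 = -⅓ + (-3*Y)/6 = -⅓ - Y/2)
m(F) = 3
(m(-4) + M(3, H))² = (3 + (-⅓ - ½*(-24)))² = (3 + (-⅓ + 12))² = (3 + 35/3)² = (44/3)² = 1936/9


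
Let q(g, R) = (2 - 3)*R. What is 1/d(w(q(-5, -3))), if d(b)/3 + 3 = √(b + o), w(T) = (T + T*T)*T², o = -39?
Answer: 1/60 + √69/180 ≈ 0.062815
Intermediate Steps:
q(g, R) = -R
w(T) = T²*(T + T²) (w(T) = (T + T²)*T² = T²*(T + T²))
d(b) = -9 + 3*√(-39 + b) (d(b) = -9 + 3*√(b - 39) = -9 + 3*√(-39 + b))
1/d(w(q(-5, -3))) = 1/(-9 + 3*√(-39 + (-1*(-3))³*(1 - 1*(-3)))) = 1/(-9 + 3*√(-39 + 3³*(1 + 3))) = 1/(-9 + 3*√(-39 + 27*4)) = 1/(-9 + 3*√(-39 + 108)) = 1/(-9 + 3*√69)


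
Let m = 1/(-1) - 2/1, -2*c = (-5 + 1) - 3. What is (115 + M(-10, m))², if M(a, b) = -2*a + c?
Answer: 76729/4 ≈ 19182.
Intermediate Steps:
c = 7/2 (c = -((-5 + 1) - 3)/2 = -(-4 - 3)/2 = -½*(-7) = 7/2 ≈ 3.5000)
m = -3 (m = 1*(-1) - 2*1 = -1 - 2 = -3)
M(a, b) = 7/2 - 2*a (M(a, b) = -2*a + 7/2 = 7/2 - 2*a)
(115 + M(-10, m))² = (115 + (7/2 - 2*(-10)))² = (115 + (7/2 + 20))² = (115 + 47/2)² = (277/2)² = 76729/4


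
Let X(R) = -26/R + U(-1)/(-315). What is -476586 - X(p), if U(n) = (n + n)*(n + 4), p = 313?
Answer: -15662996786/32865 ≈ -4.7659e+5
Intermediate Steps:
U(n) = 2*n*(4 + n) (U(n) = (2*n)*(4 + n) = 2*n*(4 + n))
X(R) = 2/105 - 26/R (X(R) = -26/R + (2*(-1)*(4 - 1))/(-315) = -26/R + (2*(-1)*3)*(-1/315) = -26/R - 6*(-1/315) = -26/R + 2/105 = 2/105 - 26/R)
-476586 - X(p) = -476586 - (2/105 - 26/313) = -476586 - 1*(-2104/32865) = -476586 + 2104/32865 = -15662996786/32865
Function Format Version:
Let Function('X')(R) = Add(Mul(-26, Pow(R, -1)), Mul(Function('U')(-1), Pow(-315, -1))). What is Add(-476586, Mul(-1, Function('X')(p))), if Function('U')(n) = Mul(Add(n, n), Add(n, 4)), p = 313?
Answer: Rational(-15662996786, 32865) ≈ -4.7659e+5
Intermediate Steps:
Function('U')(n) = Mul(2, n, Add(4, n)) (Function('U')(n) = Mul(Mul(2, n), Add(4, n)) = Mul(2, n, Add(4, n)))
Function('X')(R) = Add(Rational(2, 105), Mul(-26, Pow(R, -1))) (Function('X')(R) = Add(Mul(-26, Pow(R, -1)), Mul(Mul(2, -1, Add(4, -1)), Pow(-315, -1))) = Add(Mul(-26, Pow(R, -1)), Mul(Mul(2, -1, 3), Rational(-1, 315))) = Add(Mul(-26, Pow(R, -1)), Mul(-6, Rational(-1, 315))) = Add(Mul(-26, Pow(R, -1)), Rational(2, 105)) = Add(Rational(2, 105), Mul(-26, Pow(R, -1))))
Add(-476586, Mul(-1, Function('X')(p))) = Add(-476586, Mul(-1, Add(Rational(2, 105), Mul(-26, Pow(313, -1))))) = Add(-476586, Mul(-1, Add(Rational(2, 105), Mul(-26, Rational(1, 313))))) = Add(-476586, Mul(-1, Add(Rational(2, 105), Rational(-26, 313)))) = Add(-476586, Mul(-1, Rational(-2104, 32865))) = Add(-476586, Rational(2104, 32865)) = Rational(-15662996786, 32865)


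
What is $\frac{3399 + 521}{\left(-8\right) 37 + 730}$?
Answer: $\frac{280}{31} \approx 9.0323$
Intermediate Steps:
$\frac{3399 + 521}{\left(-8\right) 37 + 730} = \frac{3920}{-296 + 730} = \frac{3920}{434} = 3920 \cdot \frac{1}{434} = \frac{280}{31}$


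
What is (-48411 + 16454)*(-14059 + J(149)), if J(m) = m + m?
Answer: 439760277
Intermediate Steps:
J(m) = 2*m
(-48411 + 16454)*(-14059 + J(149)) = (-48411 + 16454)*(-14059 + 2*149) = -31957*(-14059 + 298) = -31957*(-13761) = 439760277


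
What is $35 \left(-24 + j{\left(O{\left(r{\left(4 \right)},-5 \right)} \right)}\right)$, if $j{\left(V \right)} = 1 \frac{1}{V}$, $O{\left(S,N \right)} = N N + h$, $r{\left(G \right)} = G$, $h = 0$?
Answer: $- \frac{4193}{5} \approx -838.6$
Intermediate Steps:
$O{\left(S,N \right)} = N^{2}$ ($O{\left(S,N \right)} = N N + 0 = N^{2} + 0 = N^{2}$)
$j{\left(V \right)} = \frac{1}{V}$
$35 \left(-24 + j{\left(O{\left(r{\left(4 \right)},-5 \right)} \right)}\right) = 35 \left(-24 + \frac{1}{\left(-5\right)^{2}}\right) = 35 \left(-24 + \frac{1}{25}\right) = 35 \left(- \frac{599}{25}\right) = - \frac{4193}{5}$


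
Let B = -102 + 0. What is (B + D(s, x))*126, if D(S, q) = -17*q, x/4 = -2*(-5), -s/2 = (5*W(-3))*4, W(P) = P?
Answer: -98532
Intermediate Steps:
B = -102
s = 120 (s = -2*5*(-3)*4 = -(-30)*4 = -2*(-60) = 120)
x = 40 (x = 4*(-2*(-5)) = 4*10 = 40)
(B + D(s, x))*126 = (-102 - 17*40)*126 = (-102 - 680)*126 = -782*126 = -98532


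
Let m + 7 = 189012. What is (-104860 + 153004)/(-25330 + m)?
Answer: 48144/163675 ≈ 0.29414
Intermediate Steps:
m = 189005 (m = -7 + 189012 = 189005)
(-104860 + 153004)/(-25330 + m) = (-104860 + 153004)/(-25330 + 189005) = 48144/163675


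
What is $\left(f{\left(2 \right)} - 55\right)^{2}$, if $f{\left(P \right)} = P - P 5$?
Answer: $3969$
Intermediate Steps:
$f{\left(P \right)} = - 4 P$ ($f{\left(P \right)} = P - 5 P = - 4 P$)
$\left(f{\left(2 \right)} - 55\right)^{2} = \left(\left(-4\right) 2 - 55\right)^{2} = \left(-8 - 55\right)^{2} = \left(-63\right)^{2} = 3969$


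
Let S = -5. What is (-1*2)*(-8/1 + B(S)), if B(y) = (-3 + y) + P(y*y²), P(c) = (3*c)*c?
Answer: -93718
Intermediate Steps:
P(c) = 3*c²
B(y) = -3 + y + 3*y⁶ (B(y) = (-3 + y) + 3*(y*y²)² = (-3 + y) + 3*(y³)² = (-3 + y) + 3*y⁶ = -3 + y + 3*y⁶)
(-1*2)*(-8/1 + B(S)) = (-1*2)*(-8/1 + (-3 - 5 + 3*(-5)⁶)) = -2*(-8*1 + (-3 - 5 + 3*15625)) = -2*(-8 + (-3 - 5 + 46875)) = -2*(-8 + 46867) = -2*46859 = -93718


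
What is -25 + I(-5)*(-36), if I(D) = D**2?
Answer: -925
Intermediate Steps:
-25 + I(-5)*(-36) = -25 + (-5)**2*(-36) = -25 + 25*(-36) = -25 - 900 = -925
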